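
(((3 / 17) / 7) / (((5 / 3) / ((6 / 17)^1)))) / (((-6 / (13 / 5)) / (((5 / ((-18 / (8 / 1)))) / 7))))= 52 / 70805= 0.00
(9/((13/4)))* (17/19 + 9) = 6768/247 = 27.40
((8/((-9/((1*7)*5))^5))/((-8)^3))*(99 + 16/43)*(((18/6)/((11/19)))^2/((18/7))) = 567124430928125/39325689216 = 14421.22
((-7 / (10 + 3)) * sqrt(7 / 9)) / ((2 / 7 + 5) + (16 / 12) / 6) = -147 * sqrt(7) / 4511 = -0.09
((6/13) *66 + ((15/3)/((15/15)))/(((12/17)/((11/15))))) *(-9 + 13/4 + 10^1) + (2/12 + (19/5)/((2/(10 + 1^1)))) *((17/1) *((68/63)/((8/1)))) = 39283991/196560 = 199.86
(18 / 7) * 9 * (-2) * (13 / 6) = -702 / 7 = -100.29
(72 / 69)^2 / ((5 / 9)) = 5184 / 2645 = 1.96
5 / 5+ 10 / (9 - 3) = 8 / 3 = 2.67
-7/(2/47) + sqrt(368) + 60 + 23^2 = 4*sqrt(23) + 849/2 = 443.68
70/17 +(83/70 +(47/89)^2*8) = 71019111/9425990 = 7.53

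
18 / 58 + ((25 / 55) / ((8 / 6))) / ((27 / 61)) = 12409 / 11484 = 1.08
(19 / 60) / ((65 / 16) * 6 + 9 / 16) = 4 / 315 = 0.01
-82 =-82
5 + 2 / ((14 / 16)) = 7.29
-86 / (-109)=86 / 109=0.79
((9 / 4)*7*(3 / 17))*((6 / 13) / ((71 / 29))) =0.52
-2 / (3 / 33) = -22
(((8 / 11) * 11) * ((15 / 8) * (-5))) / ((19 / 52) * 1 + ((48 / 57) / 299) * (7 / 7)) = -568100 / 2789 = -203.69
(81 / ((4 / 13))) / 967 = 1053 / 3868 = 0.27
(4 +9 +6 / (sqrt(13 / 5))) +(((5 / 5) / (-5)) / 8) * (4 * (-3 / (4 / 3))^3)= 6 * sqrt(65) / 13 +9049 / 640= 17.86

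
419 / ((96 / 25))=10475 / 96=109.11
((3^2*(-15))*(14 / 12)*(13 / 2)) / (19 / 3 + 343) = -12285 / 4192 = -2.93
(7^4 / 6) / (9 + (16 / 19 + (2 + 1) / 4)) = 13034 / 345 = 37.78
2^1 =2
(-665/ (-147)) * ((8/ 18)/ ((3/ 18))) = 760/ 63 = 12.06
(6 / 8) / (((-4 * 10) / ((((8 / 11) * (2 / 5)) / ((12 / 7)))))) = -7 / 2200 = -0.00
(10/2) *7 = 35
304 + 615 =919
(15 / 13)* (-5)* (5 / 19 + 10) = -1125 / 19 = -59.21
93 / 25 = 3.72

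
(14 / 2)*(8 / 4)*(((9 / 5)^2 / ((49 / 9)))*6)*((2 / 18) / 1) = 972 / 175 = 5.55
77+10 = 87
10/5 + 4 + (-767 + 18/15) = -759.80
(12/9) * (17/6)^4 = 83521/972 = 85.93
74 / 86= 37 / 43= 0.86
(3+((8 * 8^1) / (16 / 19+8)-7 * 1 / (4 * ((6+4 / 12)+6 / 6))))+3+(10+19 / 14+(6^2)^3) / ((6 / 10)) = 20537069 / 264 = 77791.93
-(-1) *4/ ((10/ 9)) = 18/ 5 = 3.60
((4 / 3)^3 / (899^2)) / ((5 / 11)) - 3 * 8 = -2618570536 / 109107135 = -24.00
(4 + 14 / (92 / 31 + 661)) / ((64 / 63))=289681 / 73184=3.96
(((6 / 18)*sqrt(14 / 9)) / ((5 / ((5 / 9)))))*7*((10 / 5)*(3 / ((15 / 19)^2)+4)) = 9254*sqrt(14) / 6075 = 5.70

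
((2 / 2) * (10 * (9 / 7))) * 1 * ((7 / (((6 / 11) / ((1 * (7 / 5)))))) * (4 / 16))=231 / 4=57.75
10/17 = 0.59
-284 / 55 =-5.16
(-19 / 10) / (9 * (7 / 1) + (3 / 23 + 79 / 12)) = -2622 / 96205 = -0.03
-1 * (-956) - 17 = 939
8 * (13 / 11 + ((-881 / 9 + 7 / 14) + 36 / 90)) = -379396 / 495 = -766.46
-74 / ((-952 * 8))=37 / 3808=0.01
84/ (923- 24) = 84/ 899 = 0.09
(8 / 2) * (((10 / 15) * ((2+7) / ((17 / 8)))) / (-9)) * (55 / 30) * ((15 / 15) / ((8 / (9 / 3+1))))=-176 / 153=-1.15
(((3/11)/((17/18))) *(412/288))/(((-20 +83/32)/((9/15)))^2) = 711936/1450414075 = 0.00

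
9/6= 3/2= 1.50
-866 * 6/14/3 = -866/7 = -123.71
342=342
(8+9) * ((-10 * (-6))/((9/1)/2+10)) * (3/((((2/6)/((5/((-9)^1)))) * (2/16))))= -81600/29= -2813.79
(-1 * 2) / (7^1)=-2 / 7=-0.29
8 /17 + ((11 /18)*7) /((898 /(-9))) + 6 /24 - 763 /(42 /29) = -24096875 /45798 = -526.16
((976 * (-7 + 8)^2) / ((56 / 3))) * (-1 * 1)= -366 / 7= -52.29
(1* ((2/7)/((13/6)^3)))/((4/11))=1188/15379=0.08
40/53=0.75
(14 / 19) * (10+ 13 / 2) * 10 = 2310 / 19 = 121.58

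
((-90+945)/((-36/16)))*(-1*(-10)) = -3800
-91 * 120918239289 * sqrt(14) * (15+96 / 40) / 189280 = -10519886818143 * sqrt(14) / 10400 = -3784789636.65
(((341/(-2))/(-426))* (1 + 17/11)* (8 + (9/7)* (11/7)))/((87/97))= 1476437/129717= 11.38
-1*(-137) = 137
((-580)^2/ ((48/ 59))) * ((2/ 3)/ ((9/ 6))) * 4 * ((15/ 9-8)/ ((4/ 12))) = -377104400/ 27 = -13966829.63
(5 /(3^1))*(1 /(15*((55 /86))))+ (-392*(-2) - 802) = -8824 /495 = -17.83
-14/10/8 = -7/40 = -0.18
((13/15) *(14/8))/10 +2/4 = 391/600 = 0.65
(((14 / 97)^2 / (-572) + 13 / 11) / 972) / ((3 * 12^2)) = 0.00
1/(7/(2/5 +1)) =1/5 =0.20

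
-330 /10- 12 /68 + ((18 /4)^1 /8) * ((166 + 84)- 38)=5853 /68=86.07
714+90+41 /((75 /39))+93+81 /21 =161381 /175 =922.18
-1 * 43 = -43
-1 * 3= -3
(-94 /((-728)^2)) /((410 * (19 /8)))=-47 /258035960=-0.00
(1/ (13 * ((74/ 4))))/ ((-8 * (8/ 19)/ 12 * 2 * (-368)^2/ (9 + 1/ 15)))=-323/ 651389440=-0.00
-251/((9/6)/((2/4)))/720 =-251/2160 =-0.12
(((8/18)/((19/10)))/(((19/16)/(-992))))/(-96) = 19840/9747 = 2.04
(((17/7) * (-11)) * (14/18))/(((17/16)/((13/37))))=-2288/333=-6.87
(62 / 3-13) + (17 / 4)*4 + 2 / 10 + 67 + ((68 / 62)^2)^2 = 1292656978 / 13852815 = 93.31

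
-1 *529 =-529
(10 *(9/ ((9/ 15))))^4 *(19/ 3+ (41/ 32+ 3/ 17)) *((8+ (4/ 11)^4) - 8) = 17165250000000/ 248897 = 68965274.79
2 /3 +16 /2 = 26 /3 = 8.67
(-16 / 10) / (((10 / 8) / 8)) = -256 / 25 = -10.24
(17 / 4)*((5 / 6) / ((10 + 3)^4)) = 85 / 685464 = 0.00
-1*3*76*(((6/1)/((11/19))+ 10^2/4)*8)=-709536/11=-64503.27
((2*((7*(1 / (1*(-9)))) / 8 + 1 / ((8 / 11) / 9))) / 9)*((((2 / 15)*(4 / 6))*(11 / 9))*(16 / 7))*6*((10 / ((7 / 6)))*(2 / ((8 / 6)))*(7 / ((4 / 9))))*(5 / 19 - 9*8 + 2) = -57407.07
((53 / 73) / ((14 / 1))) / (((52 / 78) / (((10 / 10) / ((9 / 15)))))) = 265 / 2044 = 0.13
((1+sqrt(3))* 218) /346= 109 /173+109* sqrt(3) /173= 1.72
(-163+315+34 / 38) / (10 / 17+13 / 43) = 303365 / 1767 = 171.68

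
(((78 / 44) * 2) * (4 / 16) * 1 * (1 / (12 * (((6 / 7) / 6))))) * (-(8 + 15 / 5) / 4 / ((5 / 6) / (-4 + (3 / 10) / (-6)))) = 22113 / 3200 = 6.91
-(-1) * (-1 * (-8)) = 8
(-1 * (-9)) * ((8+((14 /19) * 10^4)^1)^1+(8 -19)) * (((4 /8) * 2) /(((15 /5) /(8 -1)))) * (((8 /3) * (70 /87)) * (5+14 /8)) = 1234297260 /551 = 2240103.92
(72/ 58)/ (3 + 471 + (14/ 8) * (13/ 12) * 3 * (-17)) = 576/ 175073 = 0.00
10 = 10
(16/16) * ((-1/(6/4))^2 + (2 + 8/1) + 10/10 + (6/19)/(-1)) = 11.13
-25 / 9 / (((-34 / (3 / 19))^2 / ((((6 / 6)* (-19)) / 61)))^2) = -225 / 1795074758416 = -0.00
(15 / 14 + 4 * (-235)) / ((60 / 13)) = -34177 / 168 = -203.43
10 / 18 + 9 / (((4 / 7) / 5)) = 2855 / 36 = 79.31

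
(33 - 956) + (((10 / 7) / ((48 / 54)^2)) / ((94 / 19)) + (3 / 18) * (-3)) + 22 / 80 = -97158653 / 105280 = -922.86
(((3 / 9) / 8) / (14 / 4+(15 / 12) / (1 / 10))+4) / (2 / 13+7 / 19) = 379639 / 49536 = 7.66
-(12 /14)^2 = -36 /49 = -0.73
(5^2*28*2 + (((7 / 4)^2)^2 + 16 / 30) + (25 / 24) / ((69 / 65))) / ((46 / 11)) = 4112133817 / 12188160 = 337.39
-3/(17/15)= -45/17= -2.65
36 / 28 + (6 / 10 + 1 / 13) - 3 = -472 / 455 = -1.04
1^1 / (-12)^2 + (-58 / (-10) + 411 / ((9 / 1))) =37061 / 720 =51.47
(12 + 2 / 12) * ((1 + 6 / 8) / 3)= 511 / 72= 7.10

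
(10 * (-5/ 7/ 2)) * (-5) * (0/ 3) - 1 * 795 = -795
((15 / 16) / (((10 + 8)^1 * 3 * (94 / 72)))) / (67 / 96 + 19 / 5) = 300 / 101473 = 0.00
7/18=0.39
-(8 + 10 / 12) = -53 / 6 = -8.83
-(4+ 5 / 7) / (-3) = 11 / 7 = 1.57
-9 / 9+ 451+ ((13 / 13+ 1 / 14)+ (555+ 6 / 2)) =14127 / 14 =1009.07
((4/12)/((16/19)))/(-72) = -19/3456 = -0.01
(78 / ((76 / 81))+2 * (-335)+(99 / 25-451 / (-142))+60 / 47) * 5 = -916895778 / 317015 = -2892.28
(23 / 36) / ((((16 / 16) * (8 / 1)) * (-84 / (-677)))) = 15571 / 24192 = 0.64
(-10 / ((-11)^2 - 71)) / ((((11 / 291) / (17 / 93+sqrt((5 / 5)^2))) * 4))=-97 / 62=-1.56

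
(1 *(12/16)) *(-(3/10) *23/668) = -207/26720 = -0.01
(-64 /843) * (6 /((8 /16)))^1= -256 /281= -0.91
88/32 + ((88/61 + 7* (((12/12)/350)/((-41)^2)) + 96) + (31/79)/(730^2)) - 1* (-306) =876743206778349/2158441906550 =406.19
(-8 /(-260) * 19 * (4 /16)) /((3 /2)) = 19 /195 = 0.10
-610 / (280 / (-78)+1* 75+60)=-4.64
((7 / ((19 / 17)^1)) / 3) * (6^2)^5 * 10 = 23984916480 / 19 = 1262364025.26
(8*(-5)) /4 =-10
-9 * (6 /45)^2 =-4 /25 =-0.16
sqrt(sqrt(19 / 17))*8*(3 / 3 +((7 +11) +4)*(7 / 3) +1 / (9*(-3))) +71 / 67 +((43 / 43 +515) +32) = 11296*17^(3 / 4)*19^(1 / 4) / 459 +36787 / 67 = 979.23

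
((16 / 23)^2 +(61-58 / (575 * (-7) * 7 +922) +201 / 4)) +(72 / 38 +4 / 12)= 374604522301 / 3287038836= 113.96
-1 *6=-6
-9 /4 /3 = -3 /4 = -0.75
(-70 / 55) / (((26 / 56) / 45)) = -17640 / 143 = -123.36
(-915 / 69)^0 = 1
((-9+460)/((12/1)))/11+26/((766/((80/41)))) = 656303/188436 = 3.48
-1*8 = -8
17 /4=4.25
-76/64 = -19/16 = -1.19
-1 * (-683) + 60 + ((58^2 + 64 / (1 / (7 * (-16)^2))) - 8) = 118787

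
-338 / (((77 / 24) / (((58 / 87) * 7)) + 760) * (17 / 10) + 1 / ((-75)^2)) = -60840000 / 232770407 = -0.26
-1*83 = -83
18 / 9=2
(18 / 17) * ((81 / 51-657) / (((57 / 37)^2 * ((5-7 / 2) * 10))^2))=-4640422636 / 8474123025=-0.55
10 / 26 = 5 / 13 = 0.38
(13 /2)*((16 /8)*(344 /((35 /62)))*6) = 1663584 /35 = 47530.97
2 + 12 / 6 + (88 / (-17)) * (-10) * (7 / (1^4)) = 6228 / 17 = 366.35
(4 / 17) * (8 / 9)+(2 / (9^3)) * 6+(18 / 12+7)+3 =96877 / 8262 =11.73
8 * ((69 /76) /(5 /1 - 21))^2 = 4761 /184832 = 0.03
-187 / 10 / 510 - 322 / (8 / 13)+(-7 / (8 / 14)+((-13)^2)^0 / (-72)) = -963991 / 1800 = -535.55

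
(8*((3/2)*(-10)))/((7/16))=-1920/7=-274.29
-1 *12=-12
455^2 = 207025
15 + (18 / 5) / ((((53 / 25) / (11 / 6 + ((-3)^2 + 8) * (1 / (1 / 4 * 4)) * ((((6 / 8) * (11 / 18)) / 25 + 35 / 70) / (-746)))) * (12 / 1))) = 15.26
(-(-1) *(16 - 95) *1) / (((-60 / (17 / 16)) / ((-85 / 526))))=-22831 / 100992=-0.23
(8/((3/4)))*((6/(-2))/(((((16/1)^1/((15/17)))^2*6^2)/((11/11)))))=-25/9248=-0.00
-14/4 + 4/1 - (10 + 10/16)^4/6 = -52188337/24576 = -2123.55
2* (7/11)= 14/11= 1.27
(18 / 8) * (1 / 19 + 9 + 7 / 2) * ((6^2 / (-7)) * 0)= 0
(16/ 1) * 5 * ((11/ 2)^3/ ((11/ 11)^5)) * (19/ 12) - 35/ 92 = 5816365/ 276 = 21073.79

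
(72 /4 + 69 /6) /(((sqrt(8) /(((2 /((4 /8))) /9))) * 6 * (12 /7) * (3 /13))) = 5369 * sqrt(2) /3888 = 1.95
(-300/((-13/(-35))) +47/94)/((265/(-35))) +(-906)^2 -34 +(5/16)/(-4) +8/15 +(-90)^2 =548339756293/661440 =829009.07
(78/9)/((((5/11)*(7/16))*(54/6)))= 4576/945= 4.84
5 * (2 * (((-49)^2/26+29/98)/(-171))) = -65570/12103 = -5.42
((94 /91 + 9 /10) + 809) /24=245983 /7280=33.79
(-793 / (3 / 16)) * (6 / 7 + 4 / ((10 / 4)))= -1091168 / 105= -10392.08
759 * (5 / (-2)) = -3795 / 2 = -1897.50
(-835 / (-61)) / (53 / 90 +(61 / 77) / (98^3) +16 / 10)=2723127283800 / 435446881609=6.25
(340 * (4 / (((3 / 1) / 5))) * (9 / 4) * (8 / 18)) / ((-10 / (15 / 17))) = -200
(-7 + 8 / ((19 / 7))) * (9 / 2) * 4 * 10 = -13860 / 19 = -729.47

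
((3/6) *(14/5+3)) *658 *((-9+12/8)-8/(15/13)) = -27541.69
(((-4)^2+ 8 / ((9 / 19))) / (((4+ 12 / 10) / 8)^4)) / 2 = 23680000 / 257049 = 92.12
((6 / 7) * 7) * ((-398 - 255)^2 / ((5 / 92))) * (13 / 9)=1019970328 / 15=67998021.87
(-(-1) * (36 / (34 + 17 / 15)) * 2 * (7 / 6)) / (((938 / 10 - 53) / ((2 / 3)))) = 350 / 8959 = 0.04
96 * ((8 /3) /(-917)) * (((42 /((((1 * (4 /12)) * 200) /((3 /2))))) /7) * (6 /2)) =-2592 /22925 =-0.11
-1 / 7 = -0.14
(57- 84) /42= -9 /14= -0.64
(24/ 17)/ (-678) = -4/ 1921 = -0.00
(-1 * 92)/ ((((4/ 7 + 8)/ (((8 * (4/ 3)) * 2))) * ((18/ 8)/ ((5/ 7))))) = -5888/ 81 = -72.69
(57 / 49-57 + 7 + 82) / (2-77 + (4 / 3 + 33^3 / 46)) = 44850 / 956921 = 0.05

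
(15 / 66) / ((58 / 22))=5 / 58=0.09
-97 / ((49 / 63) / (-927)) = 809271 / 7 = 115610.14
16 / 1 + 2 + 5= 23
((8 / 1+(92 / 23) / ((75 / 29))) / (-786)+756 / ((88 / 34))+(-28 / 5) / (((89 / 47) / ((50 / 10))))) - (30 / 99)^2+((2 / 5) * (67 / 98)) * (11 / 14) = 6711833701457 / 24194173850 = 277.42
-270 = -270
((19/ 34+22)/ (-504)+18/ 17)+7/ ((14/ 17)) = 163033/ 17136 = 9.51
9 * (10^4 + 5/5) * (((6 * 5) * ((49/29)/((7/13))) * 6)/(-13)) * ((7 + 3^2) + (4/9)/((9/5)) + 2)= -2069406920/29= -71358859.31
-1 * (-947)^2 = -896809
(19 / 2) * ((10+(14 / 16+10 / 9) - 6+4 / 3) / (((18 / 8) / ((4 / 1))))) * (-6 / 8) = -10013 / 108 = -92.71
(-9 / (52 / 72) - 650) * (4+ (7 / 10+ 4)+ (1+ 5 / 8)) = -889189 / 130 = -6839.92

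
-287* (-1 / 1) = 287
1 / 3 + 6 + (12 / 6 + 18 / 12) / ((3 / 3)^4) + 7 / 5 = 337 / 30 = 11.23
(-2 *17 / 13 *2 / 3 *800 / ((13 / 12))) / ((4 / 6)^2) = -489600 / 169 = -2897.04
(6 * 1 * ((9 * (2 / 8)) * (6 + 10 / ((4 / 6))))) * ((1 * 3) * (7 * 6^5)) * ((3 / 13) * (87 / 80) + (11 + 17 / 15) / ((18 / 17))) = 35237659149 / 65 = 542117833.06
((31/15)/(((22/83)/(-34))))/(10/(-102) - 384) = 743597/1077395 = 0.69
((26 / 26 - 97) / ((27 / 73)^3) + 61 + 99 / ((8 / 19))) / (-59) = 84045343 / 3096792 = 27.14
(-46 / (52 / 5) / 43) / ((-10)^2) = -23 / 22360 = -0.00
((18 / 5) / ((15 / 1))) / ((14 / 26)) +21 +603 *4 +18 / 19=8094357 / 3325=2434.39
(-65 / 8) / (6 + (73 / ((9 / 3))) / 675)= -131625 / 97784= -1.35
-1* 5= -5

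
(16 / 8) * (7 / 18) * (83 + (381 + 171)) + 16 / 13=57929 / 117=495.12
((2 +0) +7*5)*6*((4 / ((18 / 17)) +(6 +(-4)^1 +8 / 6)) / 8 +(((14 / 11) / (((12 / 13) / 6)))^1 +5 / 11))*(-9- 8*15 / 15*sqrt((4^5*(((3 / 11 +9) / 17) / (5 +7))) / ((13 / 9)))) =-116159.77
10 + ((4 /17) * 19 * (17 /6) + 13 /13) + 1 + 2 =80 /3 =26.67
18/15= 6/5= 1.20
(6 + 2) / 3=8 / 3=2.67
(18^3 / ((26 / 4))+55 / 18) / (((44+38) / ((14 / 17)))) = 1474669 / 163098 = 9.04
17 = 17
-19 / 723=-0.03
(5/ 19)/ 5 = 1/ 19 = 0.05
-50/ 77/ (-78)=25/ 3003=0.01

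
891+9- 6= 894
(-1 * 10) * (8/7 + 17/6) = -835/21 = -39.76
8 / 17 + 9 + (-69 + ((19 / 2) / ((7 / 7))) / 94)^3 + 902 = -36842410609369 / 112959424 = -326156.15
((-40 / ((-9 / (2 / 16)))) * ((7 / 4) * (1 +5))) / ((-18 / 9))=-35 / 12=-2.92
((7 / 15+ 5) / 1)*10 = 164 / 3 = 54.67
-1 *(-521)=521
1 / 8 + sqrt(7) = 2.77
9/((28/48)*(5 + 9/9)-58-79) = -6/89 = -0.07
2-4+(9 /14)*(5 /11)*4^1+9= 629 /77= 8.17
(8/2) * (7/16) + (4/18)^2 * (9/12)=193/108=1.79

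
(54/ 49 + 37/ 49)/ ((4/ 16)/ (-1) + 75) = 0.02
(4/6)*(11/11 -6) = -10/3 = -3.33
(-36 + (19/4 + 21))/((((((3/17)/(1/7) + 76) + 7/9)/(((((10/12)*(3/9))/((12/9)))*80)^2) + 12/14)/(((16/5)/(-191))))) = 0.15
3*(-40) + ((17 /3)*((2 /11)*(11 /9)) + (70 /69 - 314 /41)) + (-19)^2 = 5998999 /25461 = 235.62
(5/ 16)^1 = 5/ 16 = 0.31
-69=-69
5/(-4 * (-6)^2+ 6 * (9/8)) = -20/549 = -0.04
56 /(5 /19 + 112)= 1064 /2133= 0.50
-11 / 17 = -0.65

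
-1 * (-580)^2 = -336400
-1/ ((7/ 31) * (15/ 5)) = -1.48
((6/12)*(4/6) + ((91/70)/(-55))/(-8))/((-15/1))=-4439/198000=-0.02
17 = 17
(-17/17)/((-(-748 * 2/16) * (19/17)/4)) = -8/209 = -0.04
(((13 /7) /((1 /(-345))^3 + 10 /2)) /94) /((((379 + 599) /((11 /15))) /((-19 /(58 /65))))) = -14650588875 /232223458935776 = -0.00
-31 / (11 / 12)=-372 / 11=-33.82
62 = 62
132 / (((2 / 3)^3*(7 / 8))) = 3564 / 7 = 509.14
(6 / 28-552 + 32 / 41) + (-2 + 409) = -144.01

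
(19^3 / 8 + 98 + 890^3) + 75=5639760243 / 8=704970030.38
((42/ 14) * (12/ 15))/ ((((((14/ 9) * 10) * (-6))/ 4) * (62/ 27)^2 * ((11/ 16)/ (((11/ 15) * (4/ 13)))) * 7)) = -69984/ 76519625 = -0.00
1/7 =0.14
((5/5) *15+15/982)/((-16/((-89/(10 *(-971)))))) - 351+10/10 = -10679708861/30512704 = -350.01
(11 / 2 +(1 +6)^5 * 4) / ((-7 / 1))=-134467 / 14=-9604.79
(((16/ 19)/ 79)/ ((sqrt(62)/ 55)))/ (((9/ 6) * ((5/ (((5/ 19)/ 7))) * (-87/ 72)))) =-7040 * sqrt(62)/ 179470067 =-0.00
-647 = -647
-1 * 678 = -678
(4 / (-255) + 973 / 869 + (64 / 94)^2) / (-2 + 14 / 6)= 767320831 / 163167785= 4.70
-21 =-21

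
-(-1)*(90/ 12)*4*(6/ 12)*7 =105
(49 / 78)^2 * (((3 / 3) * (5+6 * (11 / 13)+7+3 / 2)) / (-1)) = -7.33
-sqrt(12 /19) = -2 * sqrt(57) /19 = -0.79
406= 406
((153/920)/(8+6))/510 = 3/128800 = 0.00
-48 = -48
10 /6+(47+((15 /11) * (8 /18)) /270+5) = 53.67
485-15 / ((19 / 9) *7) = 64370 / 133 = 483.98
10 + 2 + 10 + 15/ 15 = 23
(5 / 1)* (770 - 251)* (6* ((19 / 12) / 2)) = 49305 / 4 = 12326.25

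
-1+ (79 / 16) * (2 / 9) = 7 / 72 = 0.10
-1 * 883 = -883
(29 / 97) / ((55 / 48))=1392 / 5335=0.26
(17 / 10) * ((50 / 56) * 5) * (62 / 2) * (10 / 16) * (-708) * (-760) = 1107688125 / 14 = 79120580.36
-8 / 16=-1 / 2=-0.50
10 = 10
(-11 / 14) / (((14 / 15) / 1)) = -165 / 196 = -0.84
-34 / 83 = -0.41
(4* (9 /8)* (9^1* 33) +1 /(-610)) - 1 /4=1630223 /1220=1336.25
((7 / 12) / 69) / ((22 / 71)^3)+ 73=646113089 / 8816544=73.28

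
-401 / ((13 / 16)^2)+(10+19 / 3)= -299687 / 507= -591.10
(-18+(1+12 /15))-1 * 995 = -5056 /5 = -1011.20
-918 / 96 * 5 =-765 / 16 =-47.81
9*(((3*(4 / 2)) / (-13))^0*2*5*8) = 720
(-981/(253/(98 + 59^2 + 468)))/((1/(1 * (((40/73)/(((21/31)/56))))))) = -13127820480/18469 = -710802.99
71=71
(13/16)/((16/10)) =65/128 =0.51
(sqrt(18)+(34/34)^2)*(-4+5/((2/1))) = -9*sqrt(2)/2 -3/2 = -7.86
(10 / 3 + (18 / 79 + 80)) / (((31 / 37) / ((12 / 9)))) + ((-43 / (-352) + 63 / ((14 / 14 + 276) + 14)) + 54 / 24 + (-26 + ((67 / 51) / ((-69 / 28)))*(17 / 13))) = 24497823201433 / 225017803296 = 108.87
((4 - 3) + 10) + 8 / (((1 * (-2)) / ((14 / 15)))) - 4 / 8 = 203 / 30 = 6.77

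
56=56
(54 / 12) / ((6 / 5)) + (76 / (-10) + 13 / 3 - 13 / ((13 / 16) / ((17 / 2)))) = -8131 / 60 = -135.52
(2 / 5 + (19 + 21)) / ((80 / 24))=303 / 25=12.12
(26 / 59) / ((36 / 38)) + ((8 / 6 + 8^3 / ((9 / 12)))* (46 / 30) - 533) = 1370684 / 2655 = 516.27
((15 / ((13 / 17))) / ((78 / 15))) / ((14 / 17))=21675 / 4732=4.58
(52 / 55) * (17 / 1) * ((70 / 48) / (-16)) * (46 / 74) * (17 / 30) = -604877 / 1172160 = -0.52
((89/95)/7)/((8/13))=1157/5320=0.22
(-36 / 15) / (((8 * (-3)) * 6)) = 1 / 60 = 0.02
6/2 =3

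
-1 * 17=-17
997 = 997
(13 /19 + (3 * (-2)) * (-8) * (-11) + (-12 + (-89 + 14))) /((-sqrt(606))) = 5836 * sqrt(606) /5757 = 24.95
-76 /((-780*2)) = 19 /390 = 0.05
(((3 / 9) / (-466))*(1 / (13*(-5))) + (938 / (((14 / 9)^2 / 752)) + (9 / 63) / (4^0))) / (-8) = -185425051117 / 5088720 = -36438.45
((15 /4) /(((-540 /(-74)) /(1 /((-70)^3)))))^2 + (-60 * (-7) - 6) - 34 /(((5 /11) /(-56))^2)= -314488682323522558631 /609892416000000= -515646.16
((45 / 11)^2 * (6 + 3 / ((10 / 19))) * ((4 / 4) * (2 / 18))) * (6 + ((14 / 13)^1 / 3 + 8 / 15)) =18144 / 121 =149.95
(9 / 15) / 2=3 / 10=0.30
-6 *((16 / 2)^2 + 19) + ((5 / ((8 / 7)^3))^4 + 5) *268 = 594069351394803 / 17179869184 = 34579.39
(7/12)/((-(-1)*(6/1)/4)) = 7/18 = 0.39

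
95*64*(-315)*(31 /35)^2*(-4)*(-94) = -3954461184 /7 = -564923026.29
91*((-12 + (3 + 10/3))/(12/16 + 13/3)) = -6188/61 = -101.44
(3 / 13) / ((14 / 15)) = 45 / 182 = 0.25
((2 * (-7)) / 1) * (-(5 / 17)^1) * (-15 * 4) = -247.06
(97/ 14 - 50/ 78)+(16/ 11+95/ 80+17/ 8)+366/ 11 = 2129839/ 48048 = 44.33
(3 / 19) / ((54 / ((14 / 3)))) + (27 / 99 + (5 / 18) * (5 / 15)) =4277 / 11286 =0.38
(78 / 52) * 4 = 6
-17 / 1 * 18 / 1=-306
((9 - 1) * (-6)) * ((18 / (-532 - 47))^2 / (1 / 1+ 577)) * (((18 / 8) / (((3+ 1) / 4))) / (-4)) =0.00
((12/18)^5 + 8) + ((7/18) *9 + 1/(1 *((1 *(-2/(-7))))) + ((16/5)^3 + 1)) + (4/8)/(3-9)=5931187/121500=48.82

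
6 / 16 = 3 / 8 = 0.38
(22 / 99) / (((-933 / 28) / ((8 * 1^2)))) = -448 / 8397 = -0.05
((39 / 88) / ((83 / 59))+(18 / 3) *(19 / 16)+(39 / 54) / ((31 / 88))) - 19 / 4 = 4.74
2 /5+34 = 172 /5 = 34.40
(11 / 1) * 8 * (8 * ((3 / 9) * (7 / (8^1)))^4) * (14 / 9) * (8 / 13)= 184877 / 37908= 4.88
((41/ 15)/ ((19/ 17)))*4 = 2788/ 285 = 9.78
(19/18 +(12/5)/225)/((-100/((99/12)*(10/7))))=-26389/210000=-0.13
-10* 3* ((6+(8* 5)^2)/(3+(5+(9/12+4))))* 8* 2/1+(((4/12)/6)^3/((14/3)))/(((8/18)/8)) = -1554094063/25704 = -60461.18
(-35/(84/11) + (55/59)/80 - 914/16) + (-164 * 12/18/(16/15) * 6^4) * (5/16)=-117738125/2832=-41574.20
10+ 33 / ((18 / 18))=43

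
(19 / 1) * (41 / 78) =779 / 78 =9.99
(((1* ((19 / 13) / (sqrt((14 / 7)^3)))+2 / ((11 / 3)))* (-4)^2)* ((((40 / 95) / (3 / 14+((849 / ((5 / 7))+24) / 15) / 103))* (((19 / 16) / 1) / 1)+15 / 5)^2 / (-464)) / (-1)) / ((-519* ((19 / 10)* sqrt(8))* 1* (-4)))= 19870838405 / 1015387942473372+1806439855* sqrt(2) / 123669044275603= 0.00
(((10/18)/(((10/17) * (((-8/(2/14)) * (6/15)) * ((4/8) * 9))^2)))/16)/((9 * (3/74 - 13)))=-15725/315707341824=-0.00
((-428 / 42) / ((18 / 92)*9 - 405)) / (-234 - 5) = -9844 / 93097431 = -0.00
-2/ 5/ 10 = -1/ 25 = -0.04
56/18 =28/9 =3.11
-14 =-14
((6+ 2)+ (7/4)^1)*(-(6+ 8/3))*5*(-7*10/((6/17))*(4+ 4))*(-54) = -36199800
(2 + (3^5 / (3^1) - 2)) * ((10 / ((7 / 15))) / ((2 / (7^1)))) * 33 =200475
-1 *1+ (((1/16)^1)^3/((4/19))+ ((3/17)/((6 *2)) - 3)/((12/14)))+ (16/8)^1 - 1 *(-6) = 3.52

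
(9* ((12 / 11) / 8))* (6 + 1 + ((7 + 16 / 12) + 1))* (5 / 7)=315 / 22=14.32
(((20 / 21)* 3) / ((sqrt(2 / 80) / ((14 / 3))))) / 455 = 16* sqrt(10) / 273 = 0.19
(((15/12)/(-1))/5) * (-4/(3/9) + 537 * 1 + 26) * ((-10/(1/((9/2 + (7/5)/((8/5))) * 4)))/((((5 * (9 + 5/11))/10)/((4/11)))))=118465/52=2278.17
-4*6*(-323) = 7752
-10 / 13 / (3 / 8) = -80 / 39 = -2.05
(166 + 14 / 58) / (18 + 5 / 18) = 86778 / 9541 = 9.10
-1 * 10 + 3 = -7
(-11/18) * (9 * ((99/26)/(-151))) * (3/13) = 3267/102076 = 0.03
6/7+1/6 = 43/42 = 1.02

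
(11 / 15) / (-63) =-11 / 945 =-0.01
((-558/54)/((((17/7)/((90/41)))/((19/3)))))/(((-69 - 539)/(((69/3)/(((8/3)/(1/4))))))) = 74865/356864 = 0.21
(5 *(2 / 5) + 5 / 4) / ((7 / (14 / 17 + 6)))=377 / 119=3.17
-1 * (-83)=83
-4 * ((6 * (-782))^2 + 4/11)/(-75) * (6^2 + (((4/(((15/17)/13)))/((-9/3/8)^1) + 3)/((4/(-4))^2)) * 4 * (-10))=10814053613248/1485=7282190985.35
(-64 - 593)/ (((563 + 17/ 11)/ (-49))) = 39347/ 690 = 57.02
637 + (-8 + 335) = 964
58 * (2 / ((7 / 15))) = 1740 / 7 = 248.57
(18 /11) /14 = 9 /77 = 0.12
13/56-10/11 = -417/616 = -0.68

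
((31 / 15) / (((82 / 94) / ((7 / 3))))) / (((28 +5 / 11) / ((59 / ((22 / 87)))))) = 17450489 / 384990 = 45.33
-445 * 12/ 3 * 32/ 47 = -56960/ 47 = -1211.91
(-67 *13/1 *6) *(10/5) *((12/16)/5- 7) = 357981/5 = 71596.20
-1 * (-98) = 98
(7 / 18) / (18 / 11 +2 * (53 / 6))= 11 / 546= 0.02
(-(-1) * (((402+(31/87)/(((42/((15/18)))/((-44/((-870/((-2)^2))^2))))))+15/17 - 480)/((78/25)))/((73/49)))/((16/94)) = -6127934047795/62868598416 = -97.47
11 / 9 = 1.22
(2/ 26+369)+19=5045/ 13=388.08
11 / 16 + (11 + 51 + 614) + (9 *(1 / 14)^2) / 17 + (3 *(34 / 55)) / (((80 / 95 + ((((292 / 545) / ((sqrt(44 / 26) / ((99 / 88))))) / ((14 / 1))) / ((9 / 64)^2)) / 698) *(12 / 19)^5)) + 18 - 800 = -898854438738938929182963 / 10778270203060946231296 - 295390791889998413 *sqrt(286) / 80060680529939501568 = -83.46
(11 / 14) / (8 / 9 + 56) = 99 / 7168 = 0.01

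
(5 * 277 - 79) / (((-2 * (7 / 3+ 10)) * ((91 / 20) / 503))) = -19707540 / 3367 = -5853.15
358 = 358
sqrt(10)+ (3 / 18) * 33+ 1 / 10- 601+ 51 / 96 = -95179 / 160+ sqrt(10) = -591.71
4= 4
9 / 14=0.64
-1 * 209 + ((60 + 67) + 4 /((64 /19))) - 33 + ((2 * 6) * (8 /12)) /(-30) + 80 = -8179 /240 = -34.08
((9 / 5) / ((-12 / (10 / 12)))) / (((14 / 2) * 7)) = -1 / 392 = -0.00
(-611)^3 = -228099131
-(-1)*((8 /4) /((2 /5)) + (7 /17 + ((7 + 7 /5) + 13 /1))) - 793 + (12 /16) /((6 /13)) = -519903 /680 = -764.56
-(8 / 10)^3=-64 / 125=-0.51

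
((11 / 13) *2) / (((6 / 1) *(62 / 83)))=913 / 2418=0.38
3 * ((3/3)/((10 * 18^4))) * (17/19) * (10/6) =17/3989088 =0.00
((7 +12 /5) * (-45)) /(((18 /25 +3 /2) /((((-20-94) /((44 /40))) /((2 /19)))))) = 76351500 /407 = 187595.82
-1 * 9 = -9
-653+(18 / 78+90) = -7316 / 13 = -562.77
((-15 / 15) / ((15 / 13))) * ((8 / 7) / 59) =-104 / 6195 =-0.02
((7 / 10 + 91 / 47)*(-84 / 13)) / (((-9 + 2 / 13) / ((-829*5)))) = -43139502 / 5405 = -7981.41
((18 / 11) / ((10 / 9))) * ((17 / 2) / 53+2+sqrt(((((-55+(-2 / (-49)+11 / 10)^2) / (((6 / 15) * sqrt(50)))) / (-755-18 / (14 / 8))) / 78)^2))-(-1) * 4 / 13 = 348111513 * sqrt(2) / 1051021972000+264457 / 75790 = 3.49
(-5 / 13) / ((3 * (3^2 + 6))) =-0.01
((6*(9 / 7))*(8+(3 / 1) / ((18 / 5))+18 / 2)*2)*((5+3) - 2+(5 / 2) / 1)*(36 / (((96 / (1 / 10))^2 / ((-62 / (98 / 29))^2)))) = 13231058571 / 430259200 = 30.75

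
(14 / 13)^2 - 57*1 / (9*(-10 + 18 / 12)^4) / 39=147327092 / 127035441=1.16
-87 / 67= -1.30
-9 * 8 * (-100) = 7200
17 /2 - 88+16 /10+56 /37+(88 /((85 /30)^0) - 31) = -19.39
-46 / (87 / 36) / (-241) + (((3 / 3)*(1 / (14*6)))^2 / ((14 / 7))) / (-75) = 584229811 / 7397157600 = 0.08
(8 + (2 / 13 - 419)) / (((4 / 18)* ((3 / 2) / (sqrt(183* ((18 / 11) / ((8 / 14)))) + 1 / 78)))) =-48069* sqrt(28182) / 286 - 5341 / 338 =-28231.12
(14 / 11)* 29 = 406 / 11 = 36.91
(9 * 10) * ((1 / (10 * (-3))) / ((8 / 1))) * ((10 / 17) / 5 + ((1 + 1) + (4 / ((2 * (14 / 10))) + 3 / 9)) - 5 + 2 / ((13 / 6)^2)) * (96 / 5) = 502752 / 100555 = 5.00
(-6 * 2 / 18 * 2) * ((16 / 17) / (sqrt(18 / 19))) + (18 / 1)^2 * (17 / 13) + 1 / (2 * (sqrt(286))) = -32 * sqrt(38) / 153 + sqrt(286) / 572 + 5508 / 13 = 422.43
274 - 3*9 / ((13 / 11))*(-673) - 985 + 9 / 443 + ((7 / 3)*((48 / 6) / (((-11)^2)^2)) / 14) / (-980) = 908807454626626 / 61973376465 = 14664.48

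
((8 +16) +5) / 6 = 29 / 6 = 4.83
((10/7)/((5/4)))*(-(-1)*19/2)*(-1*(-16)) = 1216/7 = 173.71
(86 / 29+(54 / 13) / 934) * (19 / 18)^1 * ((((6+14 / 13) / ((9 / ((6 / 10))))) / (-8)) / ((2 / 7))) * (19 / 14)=-4341547367 / 4943736720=-0.88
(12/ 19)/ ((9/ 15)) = 20/ 19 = 1.05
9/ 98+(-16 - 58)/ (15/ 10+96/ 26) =-187337/ 13230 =-14.16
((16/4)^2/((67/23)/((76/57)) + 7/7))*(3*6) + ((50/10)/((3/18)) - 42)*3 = 15948/293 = 54.43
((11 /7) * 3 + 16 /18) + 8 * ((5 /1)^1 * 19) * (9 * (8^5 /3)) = 4706795873 /63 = 74711045.60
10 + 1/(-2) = 19/2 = 9.50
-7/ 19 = -0.37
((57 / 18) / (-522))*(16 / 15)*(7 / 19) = -28 / 11745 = -0.00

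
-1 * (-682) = 682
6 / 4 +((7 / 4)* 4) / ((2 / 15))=54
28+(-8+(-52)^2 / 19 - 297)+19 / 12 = -30347 / 228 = -133.10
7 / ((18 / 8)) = 28 / 9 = 3.11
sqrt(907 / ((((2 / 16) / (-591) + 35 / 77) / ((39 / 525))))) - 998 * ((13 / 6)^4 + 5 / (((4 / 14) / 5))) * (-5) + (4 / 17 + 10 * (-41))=546196.08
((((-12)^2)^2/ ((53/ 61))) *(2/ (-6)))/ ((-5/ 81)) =34152192/ 265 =128876.20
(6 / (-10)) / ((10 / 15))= -9 / 10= -0.90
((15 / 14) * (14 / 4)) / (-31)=-15 / 124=-0.12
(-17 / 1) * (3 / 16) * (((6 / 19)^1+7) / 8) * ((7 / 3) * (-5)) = 82705 / 2432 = 34.01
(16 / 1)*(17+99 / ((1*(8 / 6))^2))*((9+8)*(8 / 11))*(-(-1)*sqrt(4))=316336 / 11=28757.82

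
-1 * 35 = -35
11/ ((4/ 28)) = 77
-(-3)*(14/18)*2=14/3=4.67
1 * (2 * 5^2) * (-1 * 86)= -4300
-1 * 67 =-67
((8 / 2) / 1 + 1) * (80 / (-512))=-25 / 32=-0.78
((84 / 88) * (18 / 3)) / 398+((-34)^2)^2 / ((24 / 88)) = 64355269277 / 13134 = 4899898.68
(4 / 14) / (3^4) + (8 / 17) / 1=4570 / 9639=0.47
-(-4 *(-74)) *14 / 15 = -4144 / 15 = -276.27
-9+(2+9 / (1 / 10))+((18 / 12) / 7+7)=1263 / 14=90.21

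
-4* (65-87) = 88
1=1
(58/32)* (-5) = -145/16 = -9.06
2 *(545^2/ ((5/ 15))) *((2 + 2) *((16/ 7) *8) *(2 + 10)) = 10949529600/ 7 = 1564218514.29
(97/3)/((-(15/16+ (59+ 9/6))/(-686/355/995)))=1064672/1041660525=0.00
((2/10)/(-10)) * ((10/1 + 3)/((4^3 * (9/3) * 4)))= -13/38400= -0.00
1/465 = 0.00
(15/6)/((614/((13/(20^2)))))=13/98240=0.00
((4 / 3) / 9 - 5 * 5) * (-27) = 671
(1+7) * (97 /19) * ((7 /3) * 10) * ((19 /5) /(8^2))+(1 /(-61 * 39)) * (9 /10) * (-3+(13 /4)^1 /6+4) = 10768829 /190320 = 56.58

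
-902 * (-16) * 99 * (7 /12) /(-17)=-833448 /17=-49026.35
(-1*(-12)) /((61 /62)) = 744 /61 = 12.20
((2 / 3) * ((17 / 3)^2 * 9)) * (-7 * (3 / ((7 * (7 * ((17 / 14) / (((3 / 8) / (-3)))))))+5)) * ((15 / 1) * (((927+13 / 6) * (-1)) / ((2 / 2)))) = 1126400875 / 12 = 93866739.58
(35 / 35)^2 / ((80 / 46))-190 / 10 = -737 / 40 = -18.42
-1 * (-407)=407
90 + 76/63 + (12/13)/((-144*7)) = 298789/3276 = 91.21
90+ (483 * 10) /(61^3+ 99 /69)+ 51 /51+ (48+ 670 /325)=23937432787 /169669370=141.08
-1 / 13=-0.08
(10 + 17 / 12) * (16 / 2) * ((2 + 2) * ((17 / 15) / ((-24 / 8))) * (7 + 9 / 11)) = -1079.02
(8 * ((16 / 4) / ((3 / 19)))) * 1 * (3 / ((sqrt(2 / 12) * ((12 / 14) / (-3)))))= -2128 * sqrt(6)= -5212.51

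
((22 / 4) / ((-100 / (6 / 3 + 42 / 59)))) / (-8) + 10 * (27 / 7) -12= 26.59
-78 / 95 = -0.82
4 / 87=0.05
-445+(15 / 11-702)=-12602 / 11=-1145.64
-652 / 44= -163 / 11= -14.82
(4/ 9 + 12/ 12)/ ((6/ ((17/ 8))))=221/ 432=0.51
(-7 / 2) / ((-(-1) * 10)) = -7 / 20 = -0.35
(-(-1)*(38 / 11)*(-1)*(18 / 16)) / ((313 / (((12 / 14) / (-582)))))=171 / 9351188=0.00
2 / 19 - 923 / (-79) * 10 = 175528 / 1501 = 116.94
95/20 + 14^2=200.75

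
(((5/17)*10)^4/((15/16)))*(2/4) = 10000000/250563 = 39.91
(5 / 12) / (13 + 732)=1 / 1788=0.00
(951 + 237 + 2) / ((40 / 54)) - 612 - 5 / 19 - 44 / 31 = 1169539 / 1178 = 992.82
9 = 9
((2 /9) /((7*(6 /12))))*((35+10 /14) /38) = 500 /8379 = 0.06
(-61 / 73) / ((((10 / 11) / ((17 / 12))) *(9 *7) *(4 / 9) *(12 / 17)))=-193919 / 2943360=-0.07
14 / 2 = 7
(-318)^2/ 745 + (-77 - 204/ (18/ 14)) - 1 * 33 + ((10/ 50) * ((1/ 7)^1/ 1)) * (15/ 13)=-27029213/ 203385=-132.90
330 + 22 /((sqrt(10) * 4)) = 11 * sqrt(10) /20 + 330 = 331.74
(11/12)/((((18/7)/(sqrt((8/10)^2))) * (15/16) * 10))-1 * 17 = -171817/10125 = -16.97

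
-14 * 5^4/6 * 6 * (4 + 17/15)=-134750/3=-44916.67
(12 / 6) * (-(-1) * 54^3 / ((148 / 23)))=1810836 / 37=48941.51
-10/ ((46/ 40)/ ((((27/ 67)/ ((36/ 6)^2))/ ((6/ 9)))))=-225/ 1541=-0.15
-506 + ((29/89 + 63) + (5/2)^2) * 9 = 42785/356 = 120.18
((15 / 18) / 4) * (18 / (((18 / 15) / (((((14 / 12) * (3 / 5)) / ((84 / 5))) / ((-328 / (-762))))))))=3175 / 10496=0.30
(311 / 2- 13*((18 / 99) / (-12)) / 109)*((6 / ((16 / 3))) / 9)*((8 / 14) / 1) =279670 / 25179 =11.11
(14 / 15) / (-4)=-7 / 30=-0.23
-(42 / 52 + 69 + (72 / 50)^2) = -1168071 / 16250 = -71.88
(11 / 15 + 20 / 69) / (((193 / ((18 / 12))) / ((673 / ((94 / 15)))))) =712707 / 834532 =0.85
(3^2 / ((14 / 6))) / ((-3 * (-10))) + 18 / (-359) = 1971 / 25130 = 0.08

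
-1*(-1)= 1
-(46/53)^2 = -2116/2809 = -0.75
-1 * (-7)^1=7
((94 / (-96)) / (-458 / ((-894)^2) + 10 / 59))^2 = 34110440056234161 / 1015145751267904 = 33.60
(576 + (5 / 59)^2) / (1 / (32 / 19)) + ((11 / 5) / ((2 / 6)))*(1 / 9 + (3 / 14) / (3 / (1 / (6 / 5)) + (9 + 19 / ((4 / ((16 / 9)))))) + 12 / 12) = 2571470882719 / 2630612586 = 977.52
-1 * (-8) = 8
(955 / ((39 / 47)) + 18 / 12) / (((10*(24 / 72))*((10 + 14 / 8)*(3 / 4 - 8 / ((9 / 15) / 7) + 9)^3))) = -155324736 / 3082577567485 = -0.00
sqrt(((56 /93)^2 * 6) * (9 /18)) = 56 * sqrt(3) /93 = 1.04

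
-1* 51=-51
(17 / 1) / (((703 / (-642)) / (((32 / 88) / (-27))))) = 14552 / 69597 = 0.21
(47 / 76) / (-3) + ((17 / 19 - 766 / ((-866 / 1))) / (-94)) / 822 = -43684909 / 211894612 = -0.21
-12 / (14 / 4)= -24 / 7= -3.43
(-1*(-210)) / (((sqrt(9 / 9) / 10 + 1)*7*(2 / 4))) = 600 / 11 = 54.55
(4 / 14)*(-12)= -24 / 7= -3.43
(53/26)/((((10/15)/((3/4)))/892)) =106371/52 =2045.60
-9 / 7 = -1.29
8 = 8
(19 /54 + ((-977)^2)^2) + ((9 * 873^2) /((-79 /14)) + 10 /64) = 62189706793442521 /68256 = 911124396293.99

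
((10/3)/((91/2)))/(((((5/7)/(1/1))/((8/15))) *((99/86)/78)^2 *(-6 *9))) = -6153472/1323135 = -4.65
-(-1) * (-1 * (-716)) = 716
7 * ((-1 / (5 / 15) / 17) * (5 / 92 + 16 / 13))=-32277 / 20332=-1.59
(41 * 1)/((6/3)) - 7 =27/2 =13.50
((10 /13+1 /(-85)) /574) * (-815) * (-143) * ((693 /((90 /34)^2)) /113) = 31182063 /231650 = 134.61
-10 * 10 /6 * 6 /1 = -100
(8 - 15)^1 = -7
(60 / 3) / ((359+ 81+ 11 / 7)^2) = 980 / 9554281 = 0.00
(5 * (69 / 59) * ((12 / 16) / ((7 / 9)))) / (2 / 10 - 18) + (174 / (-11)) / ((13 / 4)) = -5.18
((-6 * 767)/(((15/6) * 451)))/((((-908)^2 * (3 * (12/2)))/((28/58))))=-5369/40436867460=-0.00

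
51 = 51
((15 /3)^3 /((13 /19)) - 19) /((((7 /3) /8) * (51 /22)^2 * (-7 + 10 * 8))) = 1177088 /822783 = 1.43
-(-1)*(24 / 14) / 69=4 / 161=0.02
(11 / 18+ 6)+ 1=137 / 18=7.61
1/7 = 0.14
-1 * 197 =-197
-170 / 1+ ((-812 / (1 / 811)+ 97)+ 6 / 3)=-658603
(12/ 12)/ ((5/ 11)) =2.20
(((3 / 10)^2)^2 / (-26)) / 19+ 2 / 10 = 987919 / 4940000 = 0.20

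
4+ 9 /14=65 /14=4.64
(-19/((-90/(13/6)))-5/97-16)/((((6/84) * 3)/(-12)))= 11435494/13095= 873.27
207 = 207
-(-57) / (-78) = -19 / 26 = -0.73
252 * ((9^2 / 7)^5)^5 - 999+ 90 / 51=315411042687990934594314208168683603298947380124459 / 3256880933469629044817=96844511399431604339227490000.00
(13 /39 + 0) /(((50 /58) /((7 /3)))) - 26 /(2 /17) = -49522 /225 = -220.10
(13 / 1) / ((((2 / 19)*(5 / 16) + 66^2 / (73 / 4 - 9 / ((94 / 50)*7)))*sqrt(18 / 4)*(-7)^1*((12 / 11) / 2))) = -251235556*sqrt(2) / 54901663551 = -0.01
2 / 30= 1 / 15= 0.07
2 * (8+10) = 36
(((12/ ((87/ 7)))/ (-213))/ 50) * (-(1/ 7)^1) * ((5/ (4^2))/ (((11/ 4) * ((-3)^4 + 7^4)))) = 1/ 1686444540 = 0.00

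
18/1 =18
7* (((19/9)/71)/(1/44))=5852/639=9.16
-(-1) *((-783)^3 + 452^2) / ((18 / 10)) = -2399221915 / 9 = -266580212.78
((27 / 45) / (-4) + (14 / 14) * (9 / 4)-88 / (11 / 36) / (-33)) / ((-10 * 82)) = -1191 / 90200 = -0.01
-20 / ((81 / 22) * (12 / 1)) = -110 / 243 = -0.45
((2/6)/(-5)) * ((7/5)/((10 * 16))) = -7/12000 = -0.00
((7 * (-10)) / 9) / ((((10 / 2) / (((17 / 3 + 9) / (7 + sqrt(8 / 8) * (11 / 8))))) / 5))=-24640 / 1809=-13.62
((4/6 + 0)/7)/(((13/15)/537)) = 5370/91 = 59.01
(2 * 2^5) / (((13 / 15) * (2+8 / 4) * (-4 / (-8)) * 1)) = 36.92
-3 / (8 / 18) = -27 / 4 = -6.75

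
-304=-304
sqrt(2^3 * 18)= 12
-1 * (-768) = 768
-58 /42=-29 /21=-1.38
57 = 57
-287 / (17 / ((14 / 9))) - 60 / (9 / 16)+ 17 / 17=-20185 / 153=-131.93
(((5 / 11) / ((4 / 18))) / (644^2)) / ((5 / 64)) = 18 / 285131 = 0.00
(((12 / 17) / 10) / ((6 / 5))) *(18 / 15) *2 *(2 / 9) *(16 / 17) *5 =128 / 867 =0.15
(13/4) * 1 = 13/4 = 3.25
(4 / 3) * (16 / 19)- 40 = -2216 / 57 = -38.88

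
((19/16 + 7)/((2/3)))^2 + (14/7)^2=158545/1024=154.83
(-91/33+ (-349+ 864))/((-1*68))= -4226/561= -7.53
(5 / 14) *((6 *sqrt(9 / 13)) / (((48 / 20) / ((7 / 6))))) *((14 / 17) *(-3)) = -525 *sqrt(13) / 884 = -2.14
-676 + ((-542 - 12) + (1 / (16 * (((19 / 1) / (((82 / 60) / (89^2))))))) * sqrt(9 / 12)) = -1230.00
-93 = -93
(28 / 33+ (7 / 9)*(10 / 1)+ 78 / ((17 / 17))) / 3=8576 / 297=28.88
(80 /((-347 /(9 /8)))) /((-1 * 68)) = 0.00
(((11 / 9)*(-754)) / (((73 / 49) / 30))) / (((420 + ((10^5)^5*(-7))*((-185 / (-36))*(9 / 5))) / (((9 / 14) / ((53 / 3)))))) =2871 / 2752942307692307692307690522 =0.00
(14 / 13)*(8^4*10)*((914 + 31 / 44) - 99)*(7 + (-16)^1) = -46308003840 / 143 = -323832194.69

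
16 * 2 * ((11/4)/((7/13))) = 1144/7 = 163.43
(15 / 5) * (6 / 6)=3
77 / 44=1.75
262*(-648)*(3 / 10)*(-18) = 4583952 / 5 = 916790.40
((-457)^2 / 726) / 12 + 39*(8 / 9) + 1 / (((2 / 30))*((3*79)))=40401895 / 688248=58.70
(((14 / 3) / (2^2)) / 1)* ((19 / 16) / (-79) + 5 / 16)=329 / 948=0.35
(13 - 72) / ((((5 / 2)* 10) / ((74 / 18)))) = -2183 / 225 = -9.70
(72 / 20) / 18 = 1 / 5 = 0.20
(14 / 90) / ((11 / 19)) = 133 / 495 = 0.27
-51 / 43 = -1.19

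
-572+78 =-494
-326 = -326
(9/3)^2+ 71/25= 296/25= 11.84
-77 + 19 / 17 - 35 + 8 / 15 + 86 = -24.35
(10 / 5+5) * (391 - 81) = 2170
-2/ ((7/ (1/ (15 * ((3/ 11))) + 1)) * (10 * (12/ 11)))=-22/ 675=-0.03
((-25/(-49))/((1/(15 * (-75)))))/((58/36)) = -506250/1421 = -356.26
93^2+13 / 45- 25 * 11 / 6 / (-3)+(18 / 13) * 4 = 3381341 / 390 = 8670.11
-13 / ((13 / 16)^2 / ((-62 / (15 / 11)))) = 174592 / 195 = 895.34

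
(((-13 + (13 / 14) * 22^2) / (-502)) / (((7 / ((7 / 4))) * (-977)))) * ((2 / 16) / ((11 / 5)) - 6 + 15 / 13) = -1287565 / 1208478656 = -0.00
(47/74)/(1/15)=705/74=9.53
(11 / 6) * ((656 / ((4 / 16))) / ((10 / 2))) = 14432 / 15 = 962.13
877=877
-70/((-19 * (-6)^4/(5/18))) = 175/221616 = 0.00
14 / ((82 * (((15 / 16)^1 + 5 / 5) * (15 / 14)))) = 1568 / 19065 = 0.08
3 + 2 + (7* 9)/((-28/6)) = -8.50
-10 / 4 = -5 / 2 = -2.50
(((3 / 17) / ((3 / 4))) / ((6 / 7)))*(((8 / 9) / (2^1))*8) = 448 / 459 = 0.98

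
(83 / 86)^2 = 6889 / 7396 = 0.93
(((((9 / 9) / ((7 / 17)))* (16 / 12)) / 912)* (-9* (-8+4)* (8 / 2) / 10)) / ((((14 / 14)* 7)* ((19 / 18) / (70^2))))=12240 / 361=33.91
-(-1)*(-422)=-422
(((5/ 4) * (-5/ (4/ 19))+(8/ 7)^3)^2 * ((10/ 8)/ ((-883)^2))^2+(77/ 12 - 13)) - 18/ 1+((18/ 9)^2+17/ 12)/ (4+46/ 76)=-34285415135307821484731/ 1464741568313117265920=-23.41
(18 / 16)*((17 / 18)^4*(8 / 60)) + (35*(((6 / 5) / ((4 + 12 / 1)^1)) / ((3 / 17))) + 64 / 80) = 11053513 / 699840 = 15.79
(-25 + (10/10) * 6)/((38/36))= -18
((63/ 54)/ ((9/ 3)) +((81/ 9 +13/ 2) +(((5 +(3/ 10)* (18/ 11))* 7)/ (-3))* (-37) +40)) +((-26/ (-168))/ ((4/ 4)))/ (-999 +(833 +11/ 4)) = 1199058004/ 2262645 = 529.94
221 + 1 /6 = 1327 /6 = 221.17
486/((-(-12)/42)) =1701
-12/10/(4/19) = -57/10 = -5.70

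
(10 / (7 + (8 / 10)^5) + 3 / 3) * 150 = 2707450 / 7633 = 354.70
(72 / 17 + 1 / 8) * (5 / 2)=2965 / 272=10.90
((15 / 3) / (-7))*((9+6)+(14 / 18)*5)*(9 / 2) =-425 / 7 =-60.71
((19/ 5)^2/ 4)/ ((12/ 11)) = 3971/ 1200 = 3.31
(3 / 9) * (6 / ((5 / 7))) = 14 / 5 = 2.80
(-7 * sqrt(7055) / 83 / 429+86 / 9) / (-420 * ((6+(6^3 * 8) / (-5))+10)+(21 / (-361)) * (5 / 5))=31046 / 449765379-361 * sqrt(7055) / 254203108731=0.00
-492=-492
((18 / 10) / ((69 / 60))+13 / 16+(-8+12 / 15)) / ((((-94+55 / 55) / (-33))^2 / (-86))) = 46166219 / 884120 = 52.22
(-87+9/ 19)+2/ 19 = -1642/ 19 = -86.42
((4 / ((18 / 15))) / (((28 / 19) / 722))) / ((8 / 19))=651605 / 168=3878.60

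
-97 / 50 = -1.94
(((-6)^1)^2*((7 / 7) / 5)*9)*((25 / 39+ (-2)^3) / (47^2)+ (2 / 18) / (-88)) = -188073 / 631774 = -0.30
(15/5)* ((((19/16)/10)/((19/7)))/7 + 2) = 963/160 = 6.02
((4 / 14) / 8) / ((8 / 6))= 3 / 112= 0.03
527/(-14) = -527/14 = -37.64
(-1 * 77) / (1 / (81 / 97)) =-6237 / 97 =-64.30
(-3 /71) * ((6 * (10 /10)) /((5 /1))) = -18 /355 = -0.05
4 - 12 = -8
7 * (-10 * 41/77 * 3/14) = -615/77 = -7.99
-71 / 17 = -4.18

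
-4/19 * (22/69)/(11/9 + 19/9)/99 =-4/19665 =-0.00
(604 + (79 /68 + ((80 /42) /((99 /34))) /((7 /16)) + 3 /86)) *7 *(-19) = -490514303225 /6078996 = -80690.02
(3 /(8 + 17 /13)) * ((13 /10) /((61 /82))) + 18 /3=242217 /36905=6.56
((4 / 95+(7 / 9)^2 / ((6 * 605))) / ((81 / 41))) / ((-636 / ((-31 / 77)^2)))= -1860948631 / 341270560234296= -0.00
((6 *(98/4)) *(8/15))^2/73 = 153664/1825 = 84.20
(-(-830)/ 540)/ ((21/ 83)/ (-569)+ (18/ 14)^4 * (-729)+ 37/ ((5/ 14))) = -47057691205/ 57817236614436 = -0.00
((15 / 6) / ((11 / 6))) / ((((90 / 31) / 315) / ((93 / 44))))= 302715 / 968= 312.72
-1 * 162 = -162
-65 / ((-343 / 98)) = 130 / 7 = 18.57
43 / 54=0.80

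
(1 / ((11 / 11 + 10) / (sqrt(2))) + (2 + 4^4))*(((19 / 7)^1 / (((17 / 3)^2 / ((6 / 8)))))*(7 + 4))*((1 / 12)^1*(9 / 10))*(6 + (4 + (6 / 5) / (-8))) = 303183*sqrt(2) / 6473600 + 430216677 / 3236800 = 132.98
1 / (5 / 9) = 9 / 5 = 1.80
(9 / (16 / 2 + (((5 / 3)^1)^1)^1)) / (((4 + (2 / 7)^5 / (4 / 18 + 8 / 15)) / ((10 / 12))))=12857355 / 66328568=0.19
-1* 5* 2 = -10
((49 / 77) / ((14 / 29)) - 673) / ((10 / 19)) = -280763 / 220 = -1276.20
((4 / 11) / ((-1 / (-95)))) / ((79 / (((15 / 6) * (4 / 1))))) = 3800 / 869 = 4.37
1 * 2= 2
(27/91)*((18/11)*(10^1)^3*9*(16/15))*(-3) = -13996800/1001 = -13982.82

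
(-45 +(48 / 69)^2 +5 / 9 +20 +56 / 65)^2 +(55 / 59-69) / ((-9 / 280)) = 14980353606561584 / 5650346587275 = 2651.23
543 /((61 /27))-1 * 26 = 214.34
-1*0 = 0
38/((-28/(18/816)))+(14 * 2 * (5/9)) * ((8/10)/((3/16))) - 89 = -1164883/51408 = -22.66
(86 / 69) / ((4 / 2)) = 43 / 69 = 0.62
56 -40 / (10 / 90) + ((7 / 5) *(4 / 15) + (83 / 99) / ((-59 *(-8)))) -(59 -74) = -337171597 / 1168200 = -288.62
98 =98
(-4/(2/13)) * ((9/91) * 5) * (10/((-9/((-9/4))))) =-225/7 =-32.14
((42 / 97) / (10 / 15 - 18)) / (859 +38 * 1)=-21 / 754078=-0.00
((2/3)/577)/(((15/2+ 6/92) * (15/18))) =46/250995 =0.00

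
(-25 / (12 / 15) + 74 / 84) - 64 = -7927 / 84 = -94.37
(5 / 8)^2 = 25 / 64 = 0.39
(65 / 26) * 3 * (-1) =-7.50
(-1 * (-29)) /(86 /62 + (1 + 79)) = 31 /87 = 0.36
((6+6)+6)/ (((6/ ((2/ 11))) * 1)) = 6/ 11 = 0.55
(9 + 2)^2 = 121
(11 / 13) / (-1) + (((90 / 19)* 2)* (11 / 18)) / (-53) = -12507 / 13091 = -0.96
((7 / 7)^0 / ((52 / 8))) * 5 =10 / 13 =0.77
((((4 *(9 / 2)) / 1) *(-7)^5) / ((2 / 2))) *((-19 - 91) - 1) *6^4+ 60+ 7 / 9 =391681622851 / 9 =43520180316.78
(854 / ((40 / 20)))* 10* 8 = 34160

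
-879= -879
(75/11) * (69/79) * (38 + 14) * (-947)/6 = -42472950/869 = -48875.66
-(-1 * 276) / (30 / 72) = 3312 / 5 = 662.40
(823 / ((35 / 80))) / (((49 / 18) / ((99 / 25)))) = 23465376 / 8575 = 2736.49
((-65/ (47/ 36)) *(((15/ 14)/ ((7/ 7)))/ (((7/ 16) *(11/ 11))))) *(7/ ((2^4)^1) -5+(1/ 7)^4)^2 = -269524265829975/ 106210693624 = -2537.64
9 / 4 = 2.25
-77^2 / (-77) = 77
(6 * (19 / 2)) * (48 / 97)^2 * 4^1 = 525312 / 9409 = 55.83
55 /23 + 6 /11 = 743 /253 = 2.94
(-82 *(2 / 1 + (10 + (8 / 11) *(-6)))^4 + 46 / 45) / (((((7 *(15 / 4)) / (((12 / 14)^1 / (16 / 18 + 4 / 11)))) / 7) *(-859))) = 367427716708 / 6202559825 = 59.24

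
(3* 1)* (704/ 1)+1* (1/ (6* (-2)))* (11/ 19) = 481525/ 228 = 2111.95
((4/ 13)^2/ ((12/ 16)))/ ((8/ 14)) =112/ 507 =0.22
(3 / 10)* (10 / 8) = 0.38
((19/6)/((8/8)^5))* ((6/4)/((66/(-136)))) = -323/33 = -9.79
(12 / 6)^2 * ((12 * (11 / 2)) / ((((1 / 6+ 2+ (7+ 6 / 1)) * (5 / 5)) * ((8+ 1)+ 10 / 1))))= 1584 / 1729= 0.92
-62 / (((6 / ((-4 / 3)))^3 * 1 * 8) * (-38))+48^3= 1531809761 / 13851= 110592.00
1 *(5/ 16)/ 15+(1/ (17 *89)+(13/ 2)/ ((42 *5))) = 44437/ 847280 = 0.05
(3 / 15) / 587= 1 / 2935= 0.00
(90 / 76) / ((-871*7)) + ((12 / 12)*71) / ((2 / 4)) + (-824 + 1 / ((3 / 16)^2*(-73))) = -103871813945 / 152217702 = -682.39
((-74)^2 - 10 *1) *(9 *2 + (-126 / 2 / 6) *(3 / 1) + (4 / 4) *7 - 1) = -40995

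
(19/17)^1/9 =19/153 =0.12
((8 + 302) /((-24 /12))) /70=-31 /14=-2.21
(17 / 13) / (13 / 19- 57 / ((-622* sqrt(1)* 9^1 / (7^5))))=602718 / 79190605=0.01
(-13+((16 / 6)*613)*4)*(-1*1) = -19577 / 3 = -6525.67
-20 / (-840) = 1 / 42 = 0.02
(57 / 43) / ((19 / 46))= 138 / 43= 3.21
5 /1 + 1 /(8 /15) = 55 /8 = 6.88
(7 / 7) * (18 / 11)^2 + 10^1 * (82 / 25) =21464 / 605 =35.48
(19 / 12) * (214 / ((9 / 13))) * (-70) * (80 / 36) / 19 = -973700 / 243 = -4007.00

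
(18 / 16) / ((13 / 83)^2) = 62001 / 1352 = 45.86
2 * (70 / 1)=140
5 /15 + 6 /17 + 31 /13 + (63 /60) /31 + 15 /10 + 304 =126855073 /411060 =308.60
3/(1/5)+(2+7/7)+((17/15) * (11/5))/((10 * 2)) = 27187/1500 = 18.12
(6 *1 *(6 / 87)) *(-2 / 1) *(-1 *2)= 48 / 29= 1.66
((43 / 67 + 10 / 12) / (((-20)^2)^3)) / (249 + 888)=593 / 29252736000000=0.00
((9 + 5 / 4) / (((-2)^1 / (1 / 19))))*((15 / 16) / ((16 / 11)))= -6765 / 38912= -0.17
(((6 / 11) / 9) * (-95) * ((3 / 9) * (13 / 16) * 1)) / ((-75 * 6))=247 / 71280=0.00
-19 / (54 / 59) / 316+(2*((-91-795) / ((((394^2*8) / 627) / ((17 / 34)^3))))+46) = 242762630243 / 5297894208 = 45.82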